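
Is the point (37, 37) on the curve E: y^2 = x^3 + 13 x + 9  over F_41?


Check whether y^2 = x^3 + 13 x + 9 (mod 41) for (x, y) = (37, 37).
LHS: y^2 = 37^2 mod 41 = 16
RHS: x^3 + 13 x + 9 = 37^3 + 13*37 + 9 mod 41 = 16
LHS = RHS

Yes, on the curve


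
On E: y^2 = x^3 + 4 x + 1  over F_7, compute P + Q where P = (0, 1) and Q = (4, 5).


P != Q, so use the chord formula.
s = (y2 - y1) / (x2 - x1) = (4) / (4) mod 7 = 1
x3 = s^2 - x1 - x2 mod 7 = 1^2 - 0 - 4 = 4
y3 = s (x1 - x3) - y1 mod 7 = 1 * (0 - 4) - 1 = 2

P + Q = (4, 2)


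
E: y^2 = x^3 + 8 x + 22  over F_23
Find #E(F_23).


For each x in F_23, count y with y^2 = x^3 + 8 x + 22 mod 23:
  x = 1: RHS = 8, y in [10, 13]  -> 2 point(s)
  x = 2: RHS = 0, y in [0]  -> 1 point(s)
  x = 3: RHS = 4, y in [2, 21]  -> 2 point(s)
  x = 4: RHS = 3, y in [7, 16]  -> 2 point(s)
  x = 5: RHS = 3, y in [7, 16]  -> 2 point(s)
  x = 8: RHS = 0, y in [0]  -> 1 point(s)
  x = 9: RHS = 18, y in [8, 15]  -> 2 point(s)
  x = 12: RHS = 6, y in [11, 12]  -> 2 point(s)
  x = 13: RHS = 0, y in [0]  -> 1 point(s)
  x = 14: RHS = 3, y in [7, 16]  -> 2 point(s)
  x = 18: RHS = 18, y in [8, 15]  -> 2 point(s)
  x = 19: RHS = 18, y in [8, 15]  -> 2 point(s)
  x = 22: RHS = 13, y in [6, 17]  -> 2 point(s)
Affine points: 23. Add the point at infinity: total = 24.

#E(F_23) = 24


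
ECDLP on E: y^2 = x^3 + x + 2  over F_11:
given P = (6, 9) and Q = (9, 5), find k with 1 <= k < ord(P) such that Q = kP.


Enumerate multiples of P until we hit Q = (9, 5):
  1P = (6, 9)
  2P = (8, 7)
  3P = (9, 5)
Match found at i = 3.

k = 3


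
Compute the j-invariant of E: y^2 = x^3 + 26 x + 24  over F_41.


Delta = -16(4 a^3 + 27 b^2) mod 41 = 9
-1728 * (4 a)^3 = -1728 * (4*26)^3 mod 41 = 31
j = 31 * 9^(-1) mod 41 = 8

j = 8 (mod 41)


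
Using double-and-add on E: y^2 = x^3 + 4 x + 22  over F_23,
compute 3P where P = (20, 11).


k = 3 = 11_2 (binary, LSB first: 11)
Double-and-add from P = (20, 11):
  bit 0 = 1: acc = O + (20, 11) = (20, 11)
  bit 1 = 1: acc = (20, 11) + (1, 21) = (14, 4)

3P = (14, 4)


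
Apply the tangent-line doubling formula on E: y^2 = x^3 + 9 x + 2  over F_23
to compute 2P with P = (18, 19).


Doubling: s = (3 x1^2 + a) / (2 y1)
s = (3*18^2 + 9) / (2*19) mod 23 = 1
x3 = s^2 - 2 x1 mod 23 = 1^2 - 2*18 = 11
y3 = s (x1 - x3) - y1 mod 23 = 1 * (18 - 11) - 19 = 11

2P = (11, 11)


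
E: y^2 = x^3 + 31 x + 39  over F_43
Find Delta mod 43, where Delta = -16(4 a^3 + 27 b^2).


4 a^3 + 27 b^2 = 4*31^3 + 27*39^2 = 119164 + 41067 = 160231
Delta = -16 * (160231) = -2563696
Delta mod 43 = 7

Delta = 7 (mod 43)


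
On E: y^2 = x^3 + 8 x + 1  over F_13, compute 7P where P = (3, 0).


k = 7 = 111_2 (binary, LSB first: 111)
Double-and-add from P = (3, 0):
  bit 0 = 1: acc = O + (3, 0) = (3, 0)
  bit 1 = 1: acc = (3, 0) + O = (3, 0)
  bit 2 = 1: acc = (3, 0) + O = (3, 0)

7P = (3, 0)


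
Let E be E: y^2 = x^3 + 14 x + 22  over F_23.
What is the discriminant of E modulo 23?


4 a^3 + 27 b^2 = 4*14^3 + 27*22^2 = 10976 + 13068 = 24044
Delta = -16 * (24044) = -384704
Delta mod 23 = 17

Delta = 17 (mod 23)


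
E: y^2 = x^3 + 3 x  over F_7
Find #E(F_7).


For each x in F_7, count y with y^2 = x^3 + 3 x + 0 mod 7:
  x = 0: RHS = 0, y in [0]  -> 1 point(s)
  x = 1: RHS = 4, y in [2, 5]  -> 2 point(s)
  x = 2: RHS = 0, y in [0]  -> 1 point(s)
  x = 3: RHS = 1, y in [1, 6]  -> 2 point(s)
  x = 5: RHS = 0, y in [0]  -> 1 point(s)
Affine points: 7. Add the point at infinity: total = 8.

#E(F_7) = 8


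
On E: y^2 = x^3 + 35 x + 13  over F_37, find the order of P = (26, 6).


Compute successive multiples of P until we hit O:
  1P = (26, 6)
  2P = (11, 29)
  3P = (16, 28)
  4P = (25, 14)
  5P = (13, 1)
  6P = (8, 18)
  7P = (24, 5)
  8P = (15, 18)
  ... (continuing to 34P)
  34P = O

ord(P) = 34


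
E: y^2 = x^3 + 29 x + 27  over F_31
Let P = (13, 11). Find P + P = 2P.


Doubling: s = (3 x1^2 + a) / (2 y1)
s = (3*13^2 + 29) / (2*11) mod 31 = 30
x3 = s^2 - 2 x1 mod 31 = 30^2 - 2*13 = 6
y3 = s (x1 - x3) - y1 mod 31 = 30 * (13 - 6) - 11 = 13

2P = (6, 13)


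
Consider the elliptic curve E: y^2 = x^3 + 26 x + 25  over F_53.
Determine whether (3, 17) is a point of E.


Check whether y^2 = x^3 + 26 x + 25 (mod 53) for (x, y) = (3, 17).
LHS: y^2 = 17^2 mod 53 = 24
RHS: x^3 + 26 x + 25 = 3^3 + 26*3 + 25 mod 53 = 24
LHS = RHS

Yes, on the curve


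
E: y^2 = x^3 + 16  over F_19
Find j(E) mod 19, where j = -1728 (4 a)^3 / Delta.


Delta = -16(4 a^3 + 27 b^2) mod 19 = 7
-1728 * (4 a)^3 = -1728 * (4*0)^3 mod 19 = 0
j = 0 * 7^(-1) mod 19 = 0

j = 0 (mod 19)


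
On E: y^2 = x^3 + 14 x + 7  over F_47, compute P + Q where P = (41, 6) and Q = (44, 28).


P != Q, so use the chord formula.
s = (y2 - y1) / (x2 - x1) = (22) / (3) mod 47 = 23
x3 = s^2 - x1 - x2 mod 47 = 23^2 - 41 - 44 = 21
y3 = s (x1 - x3) - y1 mod 47 = 23 * (41 - 21) - 6 = 31

P + Q = (21, 31)


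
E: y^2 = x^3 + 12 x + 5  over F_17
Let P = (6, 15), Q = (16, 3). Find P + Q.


P != Q, so use the chord formula.
s = (y2 - y1) / (x2 - x1) = (5) / (10) mod 17 = 9
x3 = s^2 - x1 - x2 mod 17 = 9^2 - 6 - 16 = 8
y3 = s (x1 - x3) - y1 mod 17 = 9 * (6 - 8) - 15 = 1

P + Q = (8, 1)


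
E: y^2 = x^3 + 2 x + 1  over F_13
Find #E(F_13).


For each x in F_13, count y with y^2 = x^3 + 2 x + 1 mod 13:
  x = 0: RHS = 1, y in [1, 12]  -> 2 point(s)
  x = 1: RHS = 4, y in [2, 11]  -> 2 point(s)
  x = 2: RHS = 0, y in [0]  -> 1 point(s)
  x = 8: RHS = 9, y in [3, 10]  -> 2 point(s)
Affine points: 7. Add the point at infinity: total = 8.

#E(F_13) = 8


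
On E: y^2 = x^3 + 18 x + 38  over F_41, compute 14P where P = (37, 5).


k = 14 = 1110_2 (binary, LSB first: 0111)
Double-and-add from P = (37, 5):
  bit 0 = 0: acc unchanged = O
  bit 1 = 1: acc = O + (4, 16) = (4, 16)
  bit 2 = 1: acc = (4, 16) + (23, 14) = (34, 26)
  bit 3 = 1: acc = (34, 26) + (35, 1) = (23, 27)

14P = (23, 27)


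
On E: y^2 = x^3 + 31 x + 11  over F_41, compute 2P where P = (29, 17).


Doubling: s = (3 x1^2 + a) / (2 y1)
s = (3*29^2 + 31) / (2*17) mod 41 = 10
x3 = s^2 - 2 x1 mod 41 = 10^2 - 2*29 = 1
y3 = s (x1 - x3) - y1 mod 41 = 10 * (29 - 1) - 17 = 17

2P = (1, 17)


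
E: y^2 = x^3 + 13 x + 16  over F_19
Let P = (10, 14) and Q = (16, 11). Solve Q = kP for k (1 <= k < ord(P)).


Enumerate multiples of P until we hit Q = (16, 11):
  1P = (10, 14)
  2P = (0, 15)
  3P = (13, 11)
  4P = (16, 11)
Match found at i = 4.

k = 4


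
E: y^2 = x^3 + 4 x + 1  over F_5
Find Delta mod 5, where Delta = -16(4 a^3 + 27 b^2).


4 a^3 + 27 b^2 = 4*4^3 + 27*1^2 = 256 + 27 = 283
Delta = -16 * (283) = -4528
Delta mod 5 = 2

Delta = 2 (mod 5)


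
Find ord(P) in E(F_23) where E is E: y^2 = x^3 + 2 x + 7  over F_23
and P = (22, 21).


Compute successive multiples of P until we hit O:
  1P = (22, 21)
  2P = (5, 21)
  3P = (19, 2)
  4P = (17, 3)
  5P = (8, 11)
  6P = (9, 8)
  7P = (16, 8)
  8P = (21, 8)
  ... (continuing to 21P)
  21P = O

ord(P) = 21


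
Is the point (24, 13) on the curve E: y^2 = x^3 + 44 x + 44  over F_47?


Check whether y^2 = x^3 + 44 x + 44 (mod 47) for (x, y) = (24, 13).
LHS: y^2 = 13^2 mod 47 = 28
RHS: x^3 + 44 x + 44 = 24^3 + 44*24 + 44 mod 47 = 25
LHS != RHS

No, not on the curve


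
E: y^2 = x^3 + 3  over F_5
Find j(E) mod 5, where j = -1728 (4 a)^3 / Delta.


Delta = -16(4 a^3 + 27 b^2) mod 5 = 2
-1728 * (4 a)^3 = -1728 * (4*0)^3 mod 5 = 0
j = 0 * 2^(-1) mod 5 = 0

j = 0 (mod 5)


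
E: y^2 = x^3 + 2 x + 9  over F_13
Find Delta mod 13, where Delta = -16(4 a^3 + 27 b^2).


4 a^3 + 27 b^2 = 4*2^3 + 27*9^2 = 32 + 2187 = 2219
Delta = -16 * (2219) = -35504
Delta mod 13 = 12

Delta = 12 (mod 13)


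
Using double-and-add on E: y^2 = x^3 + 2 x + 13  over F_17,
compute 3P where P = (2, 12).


k = 3 = 11_2 (binary, LSB first: 11)
Double-and-add from P = (2, 12):
  bit 0 = 1: acc = O + (2, 12) = (2, 12)
  bit 1 = 1: acc = (2, 12) + (0, 9) = (13, 14)

3P = (13, 14)


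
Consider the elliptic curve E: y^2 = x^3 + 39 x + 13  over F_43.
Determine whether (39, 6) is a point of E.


Check whether y^2 = x^3 + 39 x + 13 (mod 43) for (x, y) = (39, 6).
LHS: y^2 = 6^2 mod 43 = 36
RHS: x^3 + 39 x + 13 = 39^3 + 39*39 + 13 mod 43 = 8
LHS != RHS

No, not on the curve


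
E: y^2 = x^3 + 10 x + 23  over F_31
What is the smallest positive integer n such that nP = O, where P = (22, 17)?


Compute successive multiples of P until we hit O:
  1P = (22, 17)
  2P = (7, 8)
  3P = (16, 30)
  4P = (2, 12)
  5P = (9, 25)
  6P = (9, 6)
  7P = (2, 19)
  8P = (16, 1)
  ... (continuing to 11P)
  11P = O

ord(P) = 11


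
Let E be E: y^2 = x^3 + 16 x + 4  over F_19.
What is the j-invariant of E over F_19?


Delta = -16(4 a^3 + 27 b^2) mod 19 = 3
-1728 * (4 a)^3 = -1728 * (4*16)^3 mod 19 = 1
j = 1 * 3^(-1) mod 19 = 13

j = 13 (mod 19)


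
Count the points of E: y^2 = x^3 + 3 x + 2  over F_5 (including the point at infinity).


For each x in F_5, count y with y^2 = x^3 + 3 x + 2 mod 5:
  x = 1: RHS = 1, y in [1, 4]  -> 2 point(s)
  x = 2: RHS = 1, y in [1, 4]  -> 2 point(s)
Affine points: 4. Add the point at infinity: total = 5.

#E(F_5) = 5


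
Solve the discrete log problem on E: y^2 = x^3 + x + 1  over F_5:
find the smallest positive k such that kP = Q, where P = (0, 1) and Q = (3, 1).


Enumerate multiples of P until we hit Q = (3, 1):
  1P = (0, 1)
  2P = (4, 2)
  3P = (2, 1)
  4P = (3, 4)
  5P = (3, 1)
Match found at i = 5.

k = 5


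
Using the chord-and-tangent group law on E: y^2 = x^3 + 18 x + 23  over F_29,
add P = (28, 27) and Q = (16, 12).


P != Q, so use the chord formula.
s = (y2 - y1) / (x2 - x1) = (14) / (17) mod 29 = 23
x3 = s^2 - x1 - x2 mod 29 = 23^2 - 28 - 16 = 21
y3 = s (x1 - x3) - y1 mod 29 = 23 * (28 - 21) - 27 = 18

P + Q = (21, 18)


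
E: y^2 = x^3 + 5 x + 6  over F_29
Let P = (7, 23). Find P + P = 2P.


Doubling: s = (3 x1^2 + a) / (2 y1)
s = (3*7^2 + 5) / (2*23) mod 29 = 26
x3 = s^2 - 2 x1 mod 29 = 26^2 - 2*7 = 24
y3 = s (x1 - x3) - y1 mod 29 = 26 * (7 - 24) - 23 = 28

2P = (24, 28)


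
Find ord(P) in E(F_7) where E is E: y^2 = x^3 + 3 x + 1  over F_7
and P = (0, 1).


Compute successive multiples of P until we hit O:
  1P = (0, 1)
  2P = (4, 0)
  3P = (0, 6)
  4P = O

ord(P) = 4


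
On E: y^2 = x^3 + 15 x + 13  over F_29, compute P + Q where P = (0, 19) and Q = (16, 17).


P != Q, so use the chord formula.
s = (y2 - y1) / (x2 - x1) = (27) / (16) mod 29 = 18
x3 = s^2 - x1 - x2 mod 29 = 18^2 - 0 - 16 = 18
y3 = s (x1 - x3) - y1 mod 29 = 18 * (0 - 18) - 19 = 5

P + Q = (18, 5)


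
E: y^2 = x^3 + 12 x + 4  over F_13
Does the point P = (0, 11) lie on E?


Check whether y^2 = x^3 + 12 x + 4 (mod 13) for (x, y) = (0, 11).
LHS: y^2 = 11^2 mod 13 = 4
RHS: x^3 + 12 x + 4 = 0^3 + 12*0 + 4 mod 13 = 4
LHS = RHS

Yes, on the curve


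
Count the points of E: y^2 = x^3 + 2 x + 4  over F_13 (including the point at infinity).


For each x in F_13, count y with y^2 = x^3 + 2 x + 4 mod 13:
  x = 0: RHS = 4, y in [2, 11]  -> 2 point(s)
  x = 2: RHS = 3, y in [4, 9]  -> 2 point(s)
  x = 5: RHS = 9, y in [3, 10]  -> 2 point(s)
  x = 7: RHS = 10, y in [6, 7]  -> 2 point(s)
  x = 8: RHS = 12, y in [5, 8]  -> 2 point(s)
  x = 9: RHS = 10, y in [6, 7]  -> 2 point(s)
  x = 10: RHS = 10, y in [6, 7]  -> 2 point(s)
  x = 12: RHS = 1, y in [1, 12]  -> 2 point(s)
Affine points: 16. Add the point at infinity: total = 17.

#E(F_13) = 17


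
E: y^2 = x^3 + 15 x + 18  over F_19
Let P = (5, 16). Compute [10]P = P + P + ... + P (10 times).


k = 10 = 1010_2 (binary, LSB first: 0101)
Double-and-add from P = (5, 16):
  bit 0 = 0: acc unchanged = O
  bit 1 = 1: acc = O + (6, 18) = (6, 18)
  bit 2 = 0: acc unchanged = (6, 18)
  bit 3 = 1: acc = (6, 18) + (10, 16) = (8, 2)

10P = (8, 2)


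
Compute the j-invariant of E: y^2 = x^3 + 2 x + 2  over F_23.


Delta = -16(4 a^3 + 27 b^2) mod 23 = 14
-1728 * (4 a)^3 = -1728 * (4*2)^3 mod 23 = 5
j = 5 * 14^(-1) mod 23 = 2

j = 2 (mod 23)


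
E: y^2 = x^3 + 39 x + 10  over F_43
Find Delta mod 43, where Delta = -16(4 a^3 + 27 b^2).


4 a^3 + 27 b^2 = 4*39^3 + 27*10^2 = 237276 + 2700 = 239976
Delta = -16 * (239976) = -3839616
Delta mod 43 = 26

Delta = 26 (mod 43)


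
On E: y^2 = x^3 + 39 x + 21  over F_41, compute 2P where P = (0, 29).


Doubling: s = (3 x1^2 + a) / (2 y1)
s = (3*0^2 + 39) / (2*29) mod 41 = 24
x3 = s^2 - 2 x1 mod 41 = 24^2 - 2*0 = 2
y3 = s (x1 - x3) - y1 mod 41 = 24 * (0 - 2) - 29 = 5

2P = (2, 5)


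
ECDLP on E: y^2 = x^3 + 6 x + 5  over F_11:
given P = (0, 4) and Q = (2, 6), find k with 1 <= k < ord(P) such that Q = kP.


Enumerate multiples of P until we hit Q = (2, 6):
  1P = (0, 4)
  2P = (4, 4)
  3P = (7, 7)
  4P = (8, 2)
  5P = (1, 10)
  6P = (2, 6)
Match found at i = 6.

k = 6


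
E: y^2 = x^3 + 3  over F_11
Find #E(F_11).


For each x in F_11, count y with y^2 = x^3 + 0 x + 3 mod 11:
  x = 0: RHS = 3, y in [5, 6]  -> 2 point(s)
  x = 1: RHS = 4, y in [2, 9]  -> 2 point(s)
  x = 2: RHS = 0, y in [0]  -> 1 point(s)
  x = 4: RHS = 1, y in [1, 10]  -> 2 point(s)
  x = 7: RHS = 5, y in [4, 7]  -> 2 point(s)
  x = 8: RHS = 9, y in [3, 8]  -> 2 point(s)
Affine points: 11. Add the point at infinity: total = 12.

#E(F_11) = 12


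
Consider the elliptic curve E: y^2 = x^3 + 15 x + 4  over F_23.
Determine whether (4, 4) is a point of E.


Check whether y^2 = x^3 + 15 x + 4 (mod 23) for (x, y) = (4, 4).
LHS: y^2 = 4^2 mod 23 = 16
RHS: x^3 + 15 x + 4 = 4^3 + 15*4 + 4 mod 23 = 13
LHS != RHS

No, not on the curve


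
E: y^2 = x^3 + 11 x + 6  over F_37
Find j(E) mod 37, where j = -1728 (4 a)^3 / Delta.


Delta = -16(4 a^3 + 27 b^2) mod 37 = 15
-1728 * (4 a)^3 = -1728 * (4*11)^3 mod 37 = 36
j = 36 * 15^(-1) mod 37 = 32

j = 32 (mod 37)


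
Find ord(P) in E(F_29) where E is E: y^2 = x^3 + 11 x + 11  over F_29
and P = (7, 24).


Compute successive multiples of P until we hit O:
  1P = (7, 24)
  2P = (28, 12)
  3P = (18, 3)
  4P = (11, 10)
  5P = (16, 22)
  6P = (15, 10)
  7P = (1, 9)
  8P = (20, 16)
  ... (continuing to 29P)
  29P = O

ord(P) = 29


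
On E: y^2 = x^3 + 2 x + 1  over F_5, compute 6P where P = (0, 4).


k = 6 = 110_2 (binary, LSB first: 011)
Double-and-add from P = (0, 4):
  bit 0 = 0: acc unchanged = O
  bit 1 = 1: acc = O + (1, 2) = (1, 2)
  bit 2 = 1: acc = (1, 2) + (3, 3) = (0, 1)

6P = (0, 1)


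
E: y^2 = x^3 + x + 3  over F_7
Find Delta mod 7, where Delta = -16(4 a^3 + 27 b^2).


4 a^3 + 27 b^2 = 4*1^3 + 27*3^2 = 4 + 243 = 247
Delta = -16 * (247) = -3952
Delta mod 7 = 3

Delta = 3 (mod 7)


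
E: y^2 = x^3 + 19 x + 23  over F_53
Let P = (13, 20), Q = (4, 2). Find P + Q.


P != Q, so use the chord formula.
s = (y2 - y1) / (x2 - x1) = (35) / (44) mod 53 = 2
x3 = s^2 - x1 - x2 mod 53 = 2^2 - 13 - 4 = 40
y3 = s (x1 - x3) - y1 mod 53 = 2 * (13 - 40) - 20 = 32

P + Q = (40, 32)


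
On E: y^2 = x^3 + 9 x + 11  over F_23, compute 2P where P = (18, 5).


Doubling: s = (3 x1^2 + a) / (2 y1)
s = (3*18^2 + 9) / (2*5) mod 23 = 13
x3 = s^2 - 2 x1 mod 23 = 13^2 - 2*18 = 18
y3 = s (x1 - x3) - y1 mod 23 = 13 * (18 - 18) - 5 = 18

2P = (18, 18)


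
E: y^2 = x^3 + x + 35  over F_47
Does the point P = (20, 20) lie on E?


Check whether y^2 = x^3 + 1 x + 35 (mod 47) for (x, y) = (20, 20).
LHS: y^2 = 20^2 mod 47 = 24
RHS: x^3 + 1 x + 35 = 20^3 + 1*20 + 35 mod 47 = 18
LHS != RHS

No, not on the curve


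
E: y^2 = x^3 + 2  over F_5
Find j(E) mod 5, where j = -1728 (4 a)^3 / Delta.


Delta = -16(4 a^3 + 27 b^2) mod 5 = 2
-1728 * (4 a)^3 = -1728 * (4*0)^3 mod 5 = 0
j = 0 * 2^(-1) mod 5 = 0

j = 0 (mod 5)


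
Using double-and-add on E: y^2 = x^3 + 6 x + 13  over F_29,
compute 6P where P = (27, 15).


k = 6 = 110_2 (binary, LSB first: 011)
Double-and-add from P = (27, 15):
  bit 0 = 0: acc unchanged = O
  bit 1 = 1: acc = O + (9, 19) = (9, 19)
  bit 2 = 1: acc = (9, 19) + (16, 0) = (9, 10)

6P = (9, 10)


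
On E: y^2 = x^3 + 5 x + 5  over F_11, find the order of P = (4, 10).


Compute successive multiples of P until we hit O:
  1P = (4, 10)
  2P = (4, 1)
  3P = O

ord(P) = 3


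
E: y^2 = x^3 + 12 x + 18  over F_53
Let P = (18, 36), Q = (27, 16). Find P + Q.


P != Q, so use the chord formula.
s = (y2 - y1) / (x2 - x1) = (33) / (9) mod 53 = 39
x3 = s^2 - x1 - x2 mod 53 = 39^2 - 18 - 27 = 45
y3 = s (x1 - x3) - y1 mod 53 = 39 * (18 - 45) - 36 = 24

P + Q = (45, 24)


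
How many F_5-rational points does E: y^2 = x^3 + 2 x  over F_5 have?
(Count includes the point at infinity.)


For each x in F_5, count y with y^2 = x^3 + 2 x + 0 mod 5:
  x = 0: RHS = 0, y in [0]  -> 1 point(s)
Affine points: 1. Add the point at infinity: total = 2.

#E(F_5) = 2


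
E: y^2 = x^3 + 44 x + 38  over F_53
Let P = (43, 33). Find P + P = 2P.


Doubling: s = (3 x1^2 + a) / (2 y1)
s = (3*43^2 + 44) / (2*33) mod 53 = 2
x3 = s^2 - 2 x1 mod 53 = 2^2 - 2*43 = 24
y3 = s (x1 - x3) - y1 mod 53 = 2 * (43 - 24) - 33 = 5

2P = (24, 5)


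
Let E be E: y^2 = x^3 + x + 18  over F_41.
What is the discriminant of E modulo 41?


4 a^3 + 27 b^2 = 4*1^3 + 27*18^2 = 4 + 8748 = 8752
Delta = -16 * (8752) = -140032
Delta mod 41 = 24

Delta = 24 (mod 41)


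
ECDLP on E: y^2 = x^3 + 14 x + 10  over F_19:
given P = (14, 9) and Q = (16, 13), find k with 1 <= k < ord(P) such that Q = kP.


Enumerate multiples of P until we hit Q = (16, 13):
  1P = (14, 9)
  2P = (8, 8)
  3P = (6, 5)
  4P = (4, 15)
  5P = (12, 5)
  6P = (16, 6)
  7P = (15, 2)
  8P = (1, 14)
  9P = (1, 5)
  10P = (15, 17)
  11P = (16, 13)
Match found at i = 11.

k = 11


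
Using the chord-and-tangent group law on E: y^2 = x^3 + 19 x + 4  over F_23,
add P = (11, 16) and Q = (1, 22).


P != Q, so use the chord formula.
s = (y2 - y1) / (x2 - x1) = (6) / (13) mod 23 = 4
x3 = s^2 - x1 - x2 mod 23 = 4^2 - 11 - 1 = 4
y3 = s (x1 - x3) - y1 mod 23 = 4 * (11 - 4) - 16 = 12

P + Q = (4, 12)


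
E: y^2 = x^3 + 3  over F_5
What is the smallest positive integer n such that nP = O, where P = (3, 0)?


Compute successive multiples of P until we hit O:
  1P = (3, 0)
  2P = O

ord(P) = 2


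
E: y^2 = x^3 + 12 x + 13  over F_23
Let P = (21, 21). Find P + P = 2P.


Doubling: s = (3 x1^2 + a) / (2 y1)
s = (3*21^2 + 12) / (2*21) mod 23 = 17
x3 = s^2 - 2 x1 mod 23 = 17^2 - 2*21 = 17
y3 = s (x1 - x3) - y1 mod 23 = 17 * (21 - 17) - 21 = 1

2P = (17, 1)


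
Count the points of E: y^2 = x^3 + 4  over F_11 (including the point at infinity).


For each x in F_11, count y with y^2 = x^3 + 0 x + 4 mod 11:
  x = 0: RHS = 4, y in [2, 9]  -> 2 point(s)
  x = 1: RHS = 5, y in [4, 7]  -> 2 point(s)
  x = 2: RHS = 1, y in [1, 10]  -> 2 point(s)
  x = 3: RHS = 9, y in [3, 8]  -> 2 point(s)
  x = 6: RHS = 0, y in [0]  -> 1 point(s)
  x = 10: RHS = 3, y in [5, 6]  -> 2 point(s)
Affine points: 11. Add the point at infinity: total = 12.

#E(F_11) = 12


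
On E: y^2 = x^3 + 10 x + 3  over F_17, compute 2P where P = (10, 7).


k = 2 = 10_2 (binary, LSB first: 01)
Double-and-add from P = (10, 7):
  bit 0 = 0: acc unchanged = O
  bit 1 = 1: acc = O + (12, 7) = (12, 7)

2P = (12, 7)


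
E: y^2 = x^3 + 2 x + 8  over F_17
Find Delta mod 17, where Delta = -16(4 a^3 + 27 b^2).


4 a^3 + 27 b^2 = 4*2^3 + 27*8^2 = 32 + 1728 = 1760
Delta = -16 * (1760) = -28160
Delta mod 17 = 9

Delta = 9 (mod 17)


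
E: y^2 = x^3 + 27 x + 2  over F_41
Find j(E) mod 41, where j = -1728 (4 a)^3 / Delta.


Delta = -16(4 a^3 + 27 b^2) mod 41 = 7
-1728 * (4 a)^3 = -1728 * (4*27)^3 mod 41 = 37
j = 37 * 7^(-1) mod 41 = 17

j = 17 (mod 41)


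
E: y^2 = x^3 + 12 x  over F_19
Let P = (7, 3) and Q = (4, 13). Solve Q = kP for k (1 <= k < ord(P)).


Enumerate multiples of P until we hit Q = (4, 13):
  1P = (7, 3)
  2P = (9, 1)
  3P = (4, 13)
Match found at i = 3.

k = 3


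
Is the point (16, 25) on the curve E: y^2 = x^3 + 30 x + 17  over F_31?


Check whether y^2 = x^3 + 30 x + 17 (mod 31) for (x, y) = (16, 25).
LHS: y^2 = 25^2 mod 31 = 5
RHS: x^3 + 30 x + 17 = 16^3 + 30*16 + 17 mod 31 = 5
LHS = RHS

Yes, on the curve


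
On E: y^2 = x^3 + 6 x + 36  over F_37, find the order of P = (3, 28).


Compute successive multiples of P until we hit O:
  1P = (3, 28)
  2P = (21, 5)
  3P = (20, 4)
  4P = (11, 29)
  5P = (34, 19)
  6P = (30, 24)
  7P = (16, 26)
  8P = (27, 7)
  ... (continuing to 31P)
  31P = O

ord(P) = 31


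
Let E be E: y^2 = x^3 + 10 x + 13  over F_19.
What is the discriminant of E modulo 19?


4 a^3 + 27 b^2 = 4*10^3 + 27*13^2 = 4000 + 4563 = 8563
Delta = -16 * (8563) = -137008
Delta mod 19 = 1

Delta = 1 (mod 19)


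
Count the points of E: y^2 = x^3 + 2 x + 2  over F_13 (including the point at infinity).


For each x in F_13, count y with y^2 = x^3 + 2 x + 2 mod 13:
  x = 2: RHS = 1, y in [1, 12]  -> 2 point(s)
  x = 3: RHS = 9, y in [3, 10]  -> 2 point(s)
  x = 4: RHS = 9, y in [3, 10]  -> 2 point(s)
  x = 6: RHS = 9, y in [3, 10]  -> 2 point(s)
  x = 8: RHS = 10, y in [6, 7]  -> 2 point(s)
  x = 11: RHS = 3, y in [4, 9]  -> 2 point(s)
  x = 12: RHS = 12, y in [5, 8]  -> 2 point(s)
Affine points: 14. Add the point at infinity: total = 15.

#E(F_13) = 15


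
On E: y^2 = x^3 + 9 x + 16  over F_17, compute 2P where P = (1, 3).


Doubling: s = (3 x1^2 + a) / (2 y1)
s = (3*1^2 + 9) / (2*3) mod 17 = 2
x3 = s^2 - 2 x1 mod 17 = 2^2 - 2*1 = 2
y3 = s (x1 - x3) - y1 mod 17 = 2 * (1 - 2) - 3 = 12

2P = (2, 12)


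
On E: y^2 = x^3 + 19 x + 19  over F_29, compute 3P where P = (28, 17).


k = 3 = 11_2 (binary, LSB first: 11)
Double-and-add from P = (28, 17):
  bit 0 = 1: acc = O + (28, 17) = (28, 17)
  bit 1 = 1: acc = (28, 17) + (26, 15) = (5, 6)

3P = (5, 6)


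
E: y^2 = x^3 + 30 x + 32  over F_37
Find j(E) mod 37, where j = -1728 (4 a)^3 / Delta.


Delta = -16(4 a^3 + 27 b^2) mod 37 = 15
-1728 * (4 a)^3 = -1728 * (4*30)^3 mod 37 = 27
j = 27 * 15^(-1) mod 37 = 24

j = 24 (mod 37)


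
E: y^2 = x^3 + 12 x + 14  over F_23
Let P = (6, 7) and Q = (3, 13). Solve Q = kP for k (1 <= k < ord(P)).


Enumerate multiples of P until we hit Q = (3, 13):
  1P = (6, 7)
  2P = (15, 21)
  3P = (3, 13)
Match found at i = 3.

k = 3


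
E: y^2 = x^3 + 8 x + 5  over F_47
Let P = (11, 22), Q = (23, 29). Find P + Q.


P != Q, so use the chord formula.
s = (y2 - y1) / (x2 - x1) = (7) / (12) mod 47 = 28
x3 = s^2 - x1 - x2 mod 47 = 28^2 - 11 - 23 = 45
y3 = s (x1 - x3) - y1 mod 47 = 28 * (11 - 45) - 22 = 13

P + Q = (45, 13)


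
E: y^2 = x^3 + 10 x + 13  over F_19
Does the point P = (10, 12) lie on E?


Check whether y^2 = x^3 + 10 x + 13 (mod 19) for (x, y) = (10, 12).
LHS: y^2 = 12^2 mod 19 = 11
RHS: x^3 + 10 x + 13 = 10^3 + 10*10 + 13 mod 19 = 11
LHS = RHS

Yes, on the curve


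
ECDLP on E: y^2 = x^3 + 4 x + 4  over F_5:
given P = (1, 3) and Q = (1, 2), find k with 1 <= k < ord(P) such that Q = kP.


Enumerate multiples of P until we hit Q = (1, 2):
  1P = (1, 3)
  2P = (2, 0)
  3P = (1, 2)
Match found at i = 3.

k = 3


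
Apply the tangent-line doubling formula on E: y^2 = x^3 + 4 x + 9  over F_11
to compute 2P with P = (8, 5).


Doubling: s = (3 x1^2 + a) / (2 y1)
s = (3*8^2 + 4) / (2*5) mod 11 = 2
x3 = s^2 - 2 x1 mod 11 = 2^2 - 2*8 = 10
y3 = s (x1 - x3) - y1 mod 11 = 2 * (8 - 10) - 5 = 2

2P = (10, 2)


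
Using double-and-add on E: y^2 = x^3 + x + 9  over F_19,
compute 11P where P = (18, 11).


k = 11 = 1011_2 (binary, LSB first: 1101)
Double-and-add from P = (18, 11):
  bit 0 = 1: acc = O + (18, 11) = (18, 11)
  bit 1 = 1: acc = (18, 11) + (8, 15) = (0, 16)
  bit 2 = 0: acc unchanged = (0, 16)
  bit 3 = 1: acc = (0, 16) + (3, 18) = (8, 4)

11P = (8, 4)


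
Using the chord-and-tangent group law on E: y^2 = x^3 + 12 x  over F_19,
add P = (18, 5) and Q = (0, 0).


P != Q, so use the chord formula.
s = (y2 - y1) / (x2 - x1) = (14) / (1) mod 19 = 14
x3 = s^2 - x1 - x2 mod 19 = 14^2 - 18 - 0 = 7
y3 = s (x1 - x3) - y1 mod 19 = 14 * (18 - 7) - 5 = 16

P + Q = (7, 16)


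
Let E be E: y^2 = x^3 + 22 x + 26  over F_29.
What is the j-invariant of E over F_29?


Delta = -16(4 a^3 + 27 b^2) mod 29 = 26
-1728 * (4 a)^3 = -1728 * (4*22)^3 mod 29 = 12
j = 12 * 26^(-1) mod 29 = 25

j = 25 (mod 29)


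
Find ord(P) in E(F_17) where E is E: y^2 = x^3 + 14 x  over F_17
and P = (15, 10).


Compute successive multiples of P until we hit O:
  1P = (15, 10)
  2P = (13, 13)
  3P = (4, 16)
  4P = (16, 6)
  5P = (2, 6)
  6P = (1, 10)
  7P = (1, 7)
  8P = (2, 11)
  ... (continuing to 13P)
  13P = O

ord(P) = 13


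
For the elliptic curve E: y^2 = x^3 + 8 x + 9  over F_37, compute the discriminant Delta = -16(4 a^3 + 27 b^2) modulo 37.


4 a^3 + 27 b^2 = 4*8^3 + 27*9^2 = 2048 + 2187 = 4235
Delta = -16 * (4235) = -67760
Delta mod 37 = 24

Delta = 24 (mod 37)


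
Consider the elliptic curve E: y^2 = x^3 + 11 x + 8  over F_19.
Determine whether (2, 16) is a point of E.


Check whether y^2 = x^3 + 11 x + 8 (mod 19) for (x, y) = (2, 16).
LHS: y^2 = 16^2 mod 19 = 9
RHS: x^3 + 11 x + 8 = 2^3 + 11*2 + 8 mod 19 = 0
LHS != RHS

No, not on the curve


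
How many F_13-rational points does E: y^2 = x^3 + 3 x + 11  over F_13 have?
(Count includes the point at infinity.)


For each x in F_13, count y with y^2 = x^3 + 3 x + 11 mod 13:
  x = 2: RHS = 12, y in [5, 8]  -> 2 point(s)
  x = 4: RHS = 9, y in [3, 10]  -> 2 point(s)
  x = 8: RHS = 1, y in [1, 12]  -> 2 point(s)
  x = 9: RHS = 0, y in [0]  -> 1 point(s)
  x = 10: RHS = 1, y in [1, 12]  -> 2 point(s)
  x = 11: RHS = 10, y in [6, 7]  -> 2 point(s)
Affine points: 11. Add the point at infinity: total = 12.

#E(F_13) = 12


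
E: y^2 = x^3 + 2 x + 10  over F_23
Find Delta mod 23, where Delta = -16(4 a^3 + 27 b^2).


4 a^3 + 27 b^2 = 4*2^3 + 27*10^2 = 32 + 2700 = 2732
Delta = -16 * (2732) = -43712
Delta mod 23 = 11

Delta = 11 (mod 23)


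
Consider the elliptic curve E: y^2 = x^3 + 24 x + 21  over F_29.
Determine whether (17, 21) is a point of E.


Check whether y^2 = x^3 + 24 x + 21 (mod 29) for (x, y) = (17, 21).
LHS: y^2 = 21^2 mod 29 = 6
RHS: x^3 + 24 x + 21 = 17^3 + 24*17 + 21 mod 29 = 6
LHS = RHS

Yes, on the curve


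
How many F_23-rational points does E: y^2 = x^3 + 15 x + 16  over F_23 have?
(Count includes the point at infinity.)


For each x in F_23, count y with y^2 = x^3 + 15 x + 16 mod 23:
  x = 0: RHS = 16, y in [4, 19]  -> 2 point(s)
  x = 1: RHS = 9, y in [3, 20]  -> 2 point(s)
  x = 2: RHS = 8, y in [10, 13]  -> 2 point(s)
  x = 4: RHS = 2, y in [5, 18]  -> 2 point(s)
  x = 5: RHS = 9, y in [3, 20]  -> 2 point(s)
  x = 6: RHS = 0, y in [0]  -> 1 point(s)
  x = 7: RHS = 4, y in [2, 21]  -> 2 point(s)
  x = 8: RHS = 4, y in [2, 21]  -> 2 point(s)
  x = 9: RHS = 6, y in [11, 12]  -> 2 point(s)
  x = 10: RHS = 16, y in [4, 19]  -> 2 point(s)
  x = 13: RHS = 16, y in [4, 19]  -> 2 point(s)
  x = 14: RHS = 3, y in [7, 16]  -> 2 point(s)
  x = 17: RHS = 9, y in [3, 20]  -> 2 point(s)
  x = 18: RHS = 0, y in [0]  -> 1 point(s)
  x = 20: RHS = 13, y in [6, 17]  -> 2 point(s)
  x = 21: RHS = 1, y in [1, 22]  -> 2 point(s)
  x = 22: RHS = 0, y in [0]  -> 1 point(s)
Affine points: 31. Add the point at infinity: total = 32.

#E(F_23) = 32


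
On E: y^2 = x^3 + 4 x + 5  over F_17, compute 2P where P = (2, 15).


Doubling: s = (3 x1^2 + a) / (2 y1)
s = (3*2^2 + 4) / (2*15) mod 17 = 13
x3 = s^2 - 2 x1 mod 17 = 13^2 - 2*2 = 12
y3 = s (x1 - x3) - y1 mod 17 = 13 * (2 - 12) - 15 = 8

2P = (12, 8)


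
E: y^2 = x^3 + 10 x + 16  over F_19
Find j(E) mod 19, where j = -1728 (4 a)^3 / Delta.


Delta = -16(4 a^3 + 27 b^2) mod 19 = 18
-1728 * (4 a)^3 = -1728 * (4*10)^3 mod 19 = 8
j = 8 * 18^(-1) mod 19 = 11

j = 11 (mod 19)


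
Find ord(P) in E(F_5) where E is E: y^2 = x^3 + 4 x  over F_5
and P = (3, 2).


Compute successive multiples of P until we hit O:
  1P = (3, 2)
  2P = (0, 0)
  3P = (3, 3)
  4P = O

ord(P) = 4


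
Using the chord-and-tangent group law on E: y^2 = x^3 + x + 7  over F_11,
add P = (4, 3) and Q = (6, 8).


P != Q, so use the chord formula.
s = (y2 - y1) / (x2 - x1) = (5) / (2) mod 11 = 8
x3 = s^2 - x1 - x2 mod 11 = 8^2 - 4 - 6 = 10
y3 = s (x1 - x3) - y1 mod 11 = 8 * (4 - 10) - 3 = 4

P + Q = (10, 4)


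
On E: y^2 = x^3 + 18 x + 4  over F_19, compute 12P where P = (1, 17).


k = 12 = 1100_2 (binary, LSB first: 0011)
Double-and-add from P = (1, 17):
  bit 0 = 0: acc unchanged = O
  bit 1 = 0: acc unchanged = O
  bit 2 = 1: acc = O + (17, 6) = (17, 6)
  bit 3 = 1: acc = (17, 6) + (15, 18) = (4, 11)

12P = (4, 11)


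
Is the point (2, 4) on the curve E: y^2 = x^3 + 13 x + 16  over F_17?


Check whether y^2 = x^3 + 13 x + 16 (mod 17) for (x, y) = (2, 4).
LHS: y^2 = 4^2 mod 17 = 16
RHS: x^3 + 13 x + 16 = 2^3 + 13*2 + 16 mod 17 = 16
LHS = RHS

Yes, on the curve


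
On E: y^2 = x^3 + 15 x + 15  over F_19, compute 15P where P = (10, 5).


k = 15 = 1111_2 (binary, LSB first: 1111)
Double-and-add from P = (10, 5):
  bit 0 = 1: acc = O + (10, 5) = (10, 5)
  bit 1 = 1: acc = (10, 5) + (8, 1) = (5, 5)
  bit 2 = 1: acc = (5, 5) + (4, 14) = (15, 9)
  bit 3 = 1: acc = (15, 9) + (3, 12) = (7, 8)

15P = (7, 8)


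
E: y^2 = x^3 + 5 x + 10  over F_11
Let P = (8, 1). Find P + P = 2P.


Doubling: s = (3 x1^2 + a) / (2 y1)
s = (3*8^2 + 5) / (2*1) mod 11 = 5
x3 = s^2 - 2 x1 mod 11 = 5^2 - 2*8 = 9
y3 = s (x1 - x3) - y1 mod 11 = 5 * (8 - 9) - 1 = 5

2P = (9, 5)


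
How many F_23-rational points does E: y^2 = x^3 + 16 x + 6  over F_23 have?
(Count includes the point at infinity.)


For each x in F_23, count y with y^2 = x^3 + 16 x + 6 mod 23:
  x = 0: RHS = 6, y in [11, 12]  -> 2 point(s)
  x = 1: RHS = 0, y in [0]  -> 1 point(s)
  x = 2: RHS = 0, y in [0]  -> 1 point(s)
  x = 3: RHS = 12, y in [9, 14]  -> 2 point(s)
  x = 5: RHS = 4, y in [2, 21]  -> 2 point(s)
  x = 7: RHS = 1, y in [1, 22]  -> 2 point(s)
  x = 8: RHS = 2, y in [5, 18]  -> 2 point(s)
  x = 10: RHS = 16, y in [4, 19]  -> 2 point(s)
  x = 11: RHS = 18, y in [8, 15]  -> 2 point(s)
  x = 17: RHS = 16, y in [4, 19]  -> 2 point(s)
  x = 18: RHS = 8, y in [10, 13]  -> 2 point(s)
  x = 19: RHS = 16, y in [4, 19]  -> 2 point(s)
  x = 20: RHS = 0, y in [0]  -> 1 point(s)
  x = 21: RHS = 12, y in [9, 14]  -> 2 point(s)
  x = 22: RHS = 12, y in [9, 14]  -> 2 point(s)
Affine points: 27. Add the point at infinity: total = 28.

#E(F_23) = 28


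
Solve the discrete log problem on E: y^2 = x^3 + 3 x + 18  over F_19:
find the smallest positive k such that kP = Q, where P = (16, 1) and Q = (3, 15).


Enumerate multiples of P until we hit Q = (3, 15):
  1P = (16, 1)
  2P = (3, 4)
  3P = (5, 14)
  4P = (14, 7)
  5P = (17, 2)
  6P = (6, 9)
  7P = (6, 10)
  8P = (17, 17)
  9P = (14, 12)
  10P = (5, 5)
  11P = (3, 15)
Match found at i = 11.

k = 11


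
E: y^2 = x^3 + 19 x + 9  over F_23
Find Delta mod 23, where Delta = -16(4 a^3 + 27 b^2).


4 a^3 + 27 b^2 = 4*19^3 + 27*9^2 = 27436 + 2187 = 29623
Delta = -16 * (29623) = -473968
Delta mod 23 = 16

Delta = 16 (mod 23)


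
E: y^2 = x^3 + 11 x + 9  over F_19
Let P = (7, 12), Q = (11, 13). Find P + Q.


P != Q, so use the chord formula.
s = (y2 - y1) / (x2 - x1) = (1) / (4) mod 19 = 5
x3 = s^2 - x1 - x2 mod 19 = 5^2 - 7 - 11 = 7
y3 = s (x1 - x3) - y1 mod 19 = 5 * (7 - 7) - 12 = 7

P + Q = (7, 7)


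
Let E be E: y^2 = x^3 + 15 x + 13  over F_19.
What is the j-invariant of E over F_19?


Delta = -16(4 a^3 + 27 b^2) mod 19 = 1
-1728 * (4 a)^3 = -1728 * (4*15)^3 mod 19 = 8
j = 8 * 1^(-1) mod 19 = 8

j = 8 (mod 19)


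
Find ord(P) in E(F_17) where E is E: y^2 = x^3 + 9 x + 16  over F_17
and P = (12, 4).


Compute successive multiples of P until we hit O:
  1P = (12, 4)
  2P = (14, 9)
  3P = (10, 1)
  4P = (10, 16)
  5P = (14, 8)
  6P = (12, 13)
  7P = O

ord(P) = 7


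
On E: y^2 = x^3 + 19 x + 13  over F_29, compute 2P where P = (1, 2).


Doubling: s = (3 x1^2 + a) / (2 y1)
s = (3*1^2 + 19) / (2*2) mod 29 = 20
x3 = s^2 - 2 x1 mod 29 = 20^2 - 2*1 = 21
y3 = s (x1 - x3) - y1 mod 29 = 20 * (1 - 21) - 2 = 4

2P = (21, 4)


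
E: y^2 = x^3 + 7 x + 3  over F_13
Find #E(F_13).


For each x in F_13, count y with y^2 = x^3 + 7 x + 3 mod 13:
  x = 0: RHS = 3, y in [4, 9]  -> 2 point(s)
  x = 2: RHS = 12, y in [5, 8]  -> 2 point(s)
  x = 3: RHS = 12, y in [5, 8]  -> 2 point(s)
  x = 4: RHS = 4, y in [2, 11]  -> 2 point(s)
  x = 6: RHS = 1, y in [1, 12]  -> 2 point(s)
  x = 8: RHS = 12, y in [5, 8]  -> 2 point(s)
Affine points: 12. Add the point at infinity: total = 13.

#E(F_13) = 13


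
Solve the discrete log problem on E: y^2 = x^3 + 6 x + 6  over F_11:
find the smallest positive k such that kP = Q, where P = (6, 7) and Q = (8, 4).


Enumerate multiples of P until we hit Q = (8, 4):
  1P = (6, 7)
  2P = (2, 2)
  3P = (8, 7)
  4P = (8, 4)
Match found at i = 4.

k = 4


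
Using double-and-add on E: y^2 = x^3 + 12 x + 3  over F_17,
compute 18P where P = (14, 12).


k = 18 = 10010_2 (binary, LSB first: 01001)
Double-and-add from P = (14, 12):
  bit 0 = 0: acc unchanged = O
  bit 1 = 1: acc = O + (2, 16) = (2, 16)
  bit 2 = 0: acc unchanged = (2, 16)
  bit 3 = 0: acc unchanged = (2, 16)
  bit 4 = 1: acc = (2, 16) + (8, 13) = (3, 10)

18P = (3, 10)


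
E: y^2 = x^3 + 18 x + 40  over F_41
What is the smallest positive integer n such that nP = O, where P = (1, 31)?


Compute successive multiples of P until we hit O:
  1P = (1, 31)
  2P = (40, 12)
  3P = (39, 18)
  4P = (38, 0)
  5P = (39, 23)
  6P = (40, 29)
  7P = (1, 10)
  8P = O

ord(P) = 8


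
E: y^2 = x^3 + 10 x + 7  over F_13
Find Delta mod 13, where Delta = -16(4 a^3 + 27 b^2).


4 a^3 + 27 b^2 = 4*10^3 + 27*7^2 = 4000 + 1323 = 5323
Delta = -16 * (5323) = -85168
Delta mod 13 = 8

Delta = 8 (mod 13)


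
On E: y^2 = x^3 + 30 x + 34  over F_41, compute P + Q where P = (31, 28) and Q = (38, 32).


P != Q, so use the chord formula.
s = (y2 - y1) / (x2 - x1) = (4) / (7) mod 41 = 24
x3 = s^2 - x1 - x2 mod 41 = 24^2 - 31 - 38 = 15
y3 = s (x1 - x3) - y1 mod 41 = 24 * (31 - 15) - 28 = 28

P + Q = (15, 28)


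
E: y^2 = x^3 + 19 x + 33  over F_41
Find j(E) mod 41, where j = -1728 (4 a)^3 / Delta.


Delta = -16(4 a^3 + 27 b^2) mod 41 = 38
-1728 * (4 a)^3 = -1728 * (4*19)^3 mod 41 = 25
j = 25 * 38^(-1) mod 41 = 19

j = 19 (mod 41)


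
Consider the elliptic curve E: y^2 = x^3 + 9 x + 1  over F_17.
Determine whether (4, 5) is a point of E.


Check whether y^2 = x^3 + 9 x + 1 (mod 17) for (x, y) = (4, 5).
LHS: y^2 = 5^2 mod 17 = 8
RHS: x^3 + 9 x + 1 = 4^3 + 9*4 + 1 mod 17 = 16
LHS != RHS

No, not on the curve


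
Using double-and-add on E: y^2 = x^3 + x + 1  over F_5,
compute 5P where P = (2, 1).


k = 5 = 101_2 (binary, LSB first: 101)
Double-and-add from P = (2, 1):
  bit 0 = 1: acc = O + (2, 1) = (2, 1)
  bit 1 = 0: acc unchanged = (2, 1)
  bit 2 = 1: acc = (2, 1) + (2, 1) = (2, 4)

5P = (2, 4)


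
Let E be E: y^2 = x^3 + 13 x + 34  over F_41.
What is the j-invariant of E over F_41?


Delta = -16(4 a^3 + 27 b^2) mod 41 = 10
-1728 * (4 a)^3 = -1728 * (4*13)^3 mod 41 = 9
j = 9 * 10^(-1) mod 41 = 5

j = 5 (mod 41)


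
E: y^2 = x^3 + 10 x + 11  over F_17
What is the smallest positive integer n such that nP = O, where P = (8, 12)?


Compute successive multiples of P until we hit O:
  1P = (8, 12)
  2P = (16, 0)
  3P = (8, 5)
  4P = O

ord(P) = 4


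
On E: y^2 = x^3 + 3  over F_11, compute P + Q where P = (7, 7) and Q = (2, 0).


P != Q, so use the chord formula.
s = (y2 - y1) / (x2 - x1) = (4) / (6) mod 11 = 8
x3 = s^2 - x1 - x2 mod 11 = 8^2 - 7 - 2 = 0
y3 = s (x1 - x3) - y1 mod 11 = 8 * (7 - 0) - 7 = 5

P + Q = (0, 5)


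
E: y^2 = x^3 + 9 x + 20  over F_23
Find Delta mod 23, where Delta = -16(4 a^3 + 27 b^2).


4 a^3 + 27 b^2 = 4*9^3 + 27*20^2 = 2916 + 10800 = 13716
Delta = -16 * (13716) = -219456
Delta mod 23 = 10

Delta = 10 (mod 23)


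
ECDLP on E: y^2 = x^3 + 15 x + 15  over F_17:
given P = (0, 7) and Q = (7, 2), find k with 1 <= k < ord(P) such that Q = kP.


Enumerate multiples of P until we hit Q = (7, 2):
  1P = (0, 7)
  2P = (8, 16)
  3P = (10, 3)
  4P = (16, 13)
  5P = (3, 11)
  6P = (12, 11)
  7P = (7, 2)
Match found at i = 7.

k = 7


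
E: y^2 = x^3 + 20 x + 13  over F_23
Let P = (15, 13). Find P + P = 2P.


Doubling: s = (3 x1^2 + a) / (2 y1)
s = (3*15^2 + 20) / (2*13) mod 23 = 17
x3 = s^2 - 2 x1 mod 23 = 17^2 - 2*15 = 6
y3 = s (x1 - x3) - y1 mod 23 = 17 * (15 - 6) - 13 = 2

2P = (6, 2)


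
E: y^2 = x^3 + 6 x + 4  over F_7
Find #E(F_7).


For each x in F_7, count y with y^2 = x^3 + 6 x + 4 mod 7:
  x = 0: RHS = 4, y in [2, 5]  -> 2 point(s)
  x = 1: RHS = 4, y in [2, 5]  -> 2 point(s)
  x = 3: RHS = 0, y in [0]  -> 1 point(s)
  x = 4: RHS = 1, y in [1, 6]  -> 2 point(s)
  x = 6: RHS = 4, y in [2, 5]  -> 2 point(s)
Affine points: 9. Add the point at infinity: total = 10.

#E(F_7) = 10


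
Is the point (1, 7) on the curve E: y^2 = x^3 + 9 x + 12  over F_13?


Check whether y^2 = x^3 + 9 x + 12 (mod 13) for (x, y) = (1, 7).
LHS: y^2 = 7^2 mod 13 = 10
RHS: x^3 + 9 x + 12 = 1^3 + 9*1 + 12 mod 13 = 9
LHS != RHS

No, not on the curve


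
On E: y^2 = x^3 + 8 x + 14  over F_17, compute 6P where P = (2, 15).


k = 6 = 110_2 (binary, LSB first: 011)
Double-and-add from P = (2, 15):
  bit 0 = 0: acc unchanged = O
  bit 1 = 1: acc = O + (4, 12) = (4, 12)
  bit 2 = 1: acc = (4, 12) + (5, 14) = (12, 6)

6P = (12, 6)


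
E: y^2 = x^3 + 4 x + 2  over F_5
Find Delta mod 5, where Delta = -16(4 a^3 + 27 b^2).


4 a^3 + 27 b^2 = 4*4^3 + 27*2^2 = 256 + 108 = 364
Delta = -16 * (364) = -5824
Delta mod 5 = 1

Delta = 1 (mod 5)


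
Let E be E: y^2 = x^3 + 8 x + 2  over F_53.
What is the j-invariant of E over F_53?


Delta = -16(4 a^3 + 27 b^2) mod 53 = 7
-1728 * (4 a)^3 = -1728 * (4*8)^3 mod 53 = 29
j = 29 * 7^(-1) mod 53 = 42

j = 42 (mod 53)


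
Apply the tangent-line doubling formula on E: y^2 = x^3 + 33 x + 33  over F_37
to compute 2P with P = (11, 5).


Doubling: s = (3 x1^2 + a) / (2 y1)
s = (3*11^2 + 33) / (2*5) mod 37 = 10
x3 = s^2 - 2 x1 mod 37 = 10^2 - 2*11 = 4
y3 = s (x1 - x3) - y1 mod 37 = 10 * (11 - 4) - 5 = 28

2P = (4, 28)


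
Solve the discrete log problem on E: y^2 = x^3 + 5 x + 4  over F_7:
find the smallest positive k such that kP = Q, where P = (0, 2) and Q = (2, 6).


Enumerate multiples of P until we hit Q = (2, 6):
  1P = (0, 2)
  2P = (2, 6)
Match found at i = 2.

k = 2


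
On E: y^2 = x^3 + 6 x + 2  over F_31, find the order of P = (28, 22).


Compute successive multiples of P until we hit O:
  1P = (28, 22)
  2P = (24, 12)
  3P = (24, 19)
  4P = (28, 9)
  5P = O

ord(P) = 5


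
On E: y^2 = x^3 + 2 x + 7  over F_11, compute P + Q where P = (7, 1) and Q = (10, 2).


P != Q, so use the chord formula.
s = (y2 - y1) / (x2 - x1) = (1) / (3) mod 11 = 4
x3 = s^2 - x1 - x2 mod 11 = 4^2 - 7 - 10 = 10
y3 = s (x1 - x3) - y1 mod 11 = 4 * (7 - 10) - 1 = 9

P + Q = (10, 9)


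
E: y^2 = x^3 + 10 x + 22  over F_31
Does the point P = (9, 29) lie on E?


Check whether y^2 = x^3 + 10 x + 22 (mod 31) for (x, y) = (9, 29).
LHS: y^2 = 29^2 mod 31 = 4
RHS: x^3 + 10 x + 22 = 9^3 + 10*9 + 22 mod 31 = 4
LHS = RHS

Yes, on the curve


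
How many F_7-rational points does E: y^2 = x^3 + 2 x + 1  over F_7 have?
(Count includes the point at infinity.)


For each x in F_7, count y with y^2 = x^3 + 2 x + 1 mod 7:
  x = 0: RHS = 1, y in [1, 6]  -> 2 point(s)
  x = 1: RHS = 4, y in [2, 5]  -> 2 point(s)
Affine points: 4. Add the point at infinity: total = 5.

#E(F_7) = 5


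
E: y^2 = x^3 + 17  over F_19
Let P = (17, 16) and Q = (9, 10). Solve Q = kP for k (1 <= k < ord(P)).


Enumerate multiples of P until we hit Q = (9, 10):
  1P = (17, 16)
  2P = (8, 4)
  3P = (0, 13)
  4P = (9, 10)
Match found at i = 4.

k = 4


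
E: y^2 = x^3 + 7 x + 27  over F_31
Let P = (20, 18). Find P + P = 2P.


Doubling: s = (3 x1^2 + a) / (2 y1)
s = (3*20^2 + 7) / (2*18) mod 31 = 12
x3 = s^2 - 2 x1 mod 31 = 12^2 - 2*20 = 11
y3 = s (x1 - x3) - y1 mod 31 = 12 * (20 - 11) - 18 = 28

2P = (11, 28)


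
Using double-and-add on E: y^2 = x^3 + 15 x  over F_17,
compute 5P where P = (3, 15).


k = 5 = 101_2 (binary, LSB first: 101)
Double-and-add from P = (3, 15):
  bit 0 = 1: acc = O + (3, 15) = (3, 15)
  bit 1 = 0: acc unchanged = (3, 15)
  bit 2 = 1: acc = (3, 15) + (2, 2) = (11, 0)

5P = (11, 0)
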